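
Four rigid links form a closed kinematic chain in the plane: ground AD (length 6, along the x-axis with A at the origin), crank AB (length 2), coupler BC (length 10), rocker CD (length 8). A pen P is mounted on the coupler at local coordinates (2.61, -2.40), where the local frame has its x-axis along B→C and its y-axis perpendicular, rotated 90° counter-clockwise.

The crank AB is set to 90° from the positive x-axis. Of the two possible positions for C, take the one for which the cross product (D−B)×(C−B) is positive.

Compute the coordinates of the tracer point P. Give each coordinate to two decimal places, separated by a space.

A=(0,0), D=(6.00,0)
B = A + 2.00·(cos90°, sin90°) = (0.0000, 2.0000)
|BD| = 6.3246
circle(B,10.00) ∩ circle(D,8.00): a=6.0083, h=7.9937
  candidates: C₊=(8.2278,7.6835) cross=50.557; C₋=(3.1722,-7.4835) cross=-50.557
  mode + wants cross > 0 → take C=(8.2278,7.6835) (cross=50.557)
ex = (C−B)/|BC| = (0.8228,0.5684); ey = (-0.5684,0.8228)
P = B + 2.61·ex + -2.40·ey = (3.5115,1.5087)

3.51 1.51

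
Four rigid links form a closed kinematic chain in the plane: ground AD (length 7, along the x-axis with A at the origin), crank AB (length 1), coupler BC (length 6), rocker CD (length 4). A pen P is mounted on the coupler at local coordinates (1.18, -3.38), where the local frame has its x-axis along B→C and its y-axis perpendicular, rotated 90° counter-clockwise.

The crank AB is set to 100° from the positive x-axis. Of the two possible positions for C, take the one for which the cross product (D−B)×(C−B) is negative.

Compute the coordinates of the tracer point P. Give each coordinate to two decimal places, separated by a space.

A=(0,0), D=(7.00,0)
B = A + 1.00·(cos100°, sin100°) = (-0.1736, 0.9848)
|BD| = 7.2409
circle(B,6.00) ∩ circle(D,4.00): a=5.0015, h=3.3144
  candidates: C₊=(5.2322,3.5881) cross=23.999; C₋=(4.3306,-2.9790) cross=-23.999
  mode - wants cross < 0 → take C=(4.3306,-2.9790) (cross=-23.999)
ex = (C−B)/|BC| = (0.7507,-0.6606); ey = (0.6606,0.7507)
P = B + 1.18·ex + -3.38·ey = (-1.5207,-2.3321)

-1.52 -2.33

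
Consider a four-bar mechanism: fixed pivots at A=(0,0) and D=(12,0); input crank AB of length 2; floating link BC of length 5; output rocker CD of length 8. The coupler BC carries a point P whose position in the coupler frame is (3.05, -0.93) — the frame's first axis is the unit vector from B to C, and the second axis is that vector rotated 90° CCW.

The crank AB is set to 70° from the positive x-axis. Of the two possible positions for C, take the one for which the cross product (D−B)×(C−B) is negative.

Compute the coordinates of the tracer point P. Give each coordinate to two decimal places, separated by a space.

A=(0,0), D=(12.00,0)
B = A + 2.00·(cos70°, sin70°) = (0.6840, 1.8794)
|BD| = 11.4710
circle(B,5.00) ∩ circle(D,8.00): a=4.0355, h=2.9520
  candidates: C₊=(5.1487,4.1303) cross=33.863; C₋=(4.1814,-1.6939) cross=-33.863
  mode - wants cross < 0 → take C=(4.1814,-1.6939) (cross=-33.863)
ex = (C−B)/|BC| = (0.6995,-0.7147); ey = (0.7147,0.6995)
P = B + 3.05·ex + -0.93·ey = (2.1528,-0.9508)

2.15 -0.95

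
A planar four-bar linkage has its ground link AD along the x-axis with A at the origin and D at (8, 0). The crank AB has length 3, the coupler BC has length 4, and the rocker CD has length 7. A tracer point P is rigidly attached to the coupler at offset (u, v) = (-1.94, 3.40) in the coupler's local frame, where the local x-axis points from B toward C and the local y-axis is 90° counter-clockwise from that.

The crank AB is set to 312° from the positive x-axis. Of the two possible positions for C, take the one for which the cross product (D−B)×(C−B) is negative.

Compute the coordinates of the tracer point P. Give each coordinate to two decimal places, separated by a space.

A=(0,0), D=(8.00,0)
B = A + 3.00·(cos312°, sin312°) = (2.0074, -2.2294)
|BD| = 6.3939
circle(B,4.00) ∩ circle(D,7.00): a=0.6163, h=3.9522
  candidates: C₊=(1.2070,1.6897) cross=25.270; C₋=(3.9631,-5.7187) cross=-25.270
  mode - wants cross < 0 → take C=(3.9631,-5.7187) (cross=-25.270)
ex = (C−B)/|BC| = (0.4889,-0.8723); ey = (0.8723,0.4889)
P = B + -1.94·ex + 3.40·ey = (4.0247,1.1252)

4.02 1.13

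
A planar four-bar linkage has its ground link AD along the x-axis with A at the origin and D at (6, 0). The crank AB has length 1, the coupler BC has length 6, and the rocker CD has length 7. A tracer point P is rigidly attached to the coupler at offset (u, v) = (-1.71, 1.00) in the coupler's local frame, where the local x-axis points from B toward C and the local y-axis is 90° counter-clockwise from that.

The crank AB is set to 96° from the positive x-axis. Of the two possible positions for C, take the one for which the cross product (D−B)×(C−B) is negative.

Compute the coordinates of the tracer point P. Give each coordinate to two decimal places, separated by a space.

A=(0,0), D=(6.00,0)
B = A + 1.00·(cos96°, sin96°) = (-0.1045, 0.9945)
|BD| = 6.1850
circle(B,6.00) ∩ circle(D,7.00): a=2.0416, h=5.6420
  candidates: C₊=(2.8177,6.2348) cross=34.896; C₋=(1.0033,-4.9023) cross=-34.896
  mode - wants cross < 0 → take C=(1.0033,-4.9023) (cross=-34.896)
ex = (C−B)/|BC| = (0.1846,-0.9828); ey = (0.9828,0.1846)
P = B + -1.71·ex + 1.00·ey = (0.5626,2.8598)

0.56 2.86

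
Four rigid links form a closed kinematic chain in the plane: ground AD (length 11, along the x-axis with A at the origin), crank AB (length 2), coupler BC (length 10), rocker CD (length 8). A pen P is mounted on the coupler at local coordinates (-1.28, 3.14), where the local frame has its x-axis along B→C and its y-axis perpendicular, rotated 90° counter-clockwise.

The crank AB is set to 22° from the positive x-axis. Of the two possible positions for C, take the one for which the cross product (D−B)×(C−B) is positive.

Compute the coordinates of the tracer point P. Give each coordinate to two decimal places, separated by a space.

-1.26 2.10

A=(0,0), D=(11.00,0)
B = A + 2.00·(cos22°, sin22°) = (1.8544, 0.7492)
|BD| = 9.1763
circle(B,10.00) ∩ circle(D,8.00): a=6.5497, h=7.5565
  candidates: C₊=(8.9992,7.7458) cross=69.341; C₋=(7.7652,-7.3169) cross=-69.341
  mode + wants cross > 0 → take C=(8.9992,7.7458) (cross=69.341)
ex = (C−B)/|BC| = (0.7145,0.6997); ey = (-0.6997,0.7145)
P = B + -1.28·ex + 3.14·ey = (-1.2571,2.0971)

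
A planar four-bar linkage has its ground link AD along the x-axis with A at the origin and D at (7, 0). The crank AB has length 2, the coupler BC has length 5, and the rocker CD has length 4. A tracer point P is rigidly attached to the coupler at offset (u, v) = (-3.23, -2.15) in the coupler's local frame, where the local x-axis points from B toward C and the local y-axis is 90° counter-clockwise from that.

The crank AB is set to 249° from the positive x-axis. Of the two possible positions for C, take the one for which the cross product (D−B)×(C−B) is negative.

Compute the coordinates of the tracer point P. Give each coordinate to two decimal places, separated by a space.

-4.30 -3.34

A=(0,0), D=(7.00,0)
B = A + 2.00·(cos249°, sin249°) = (-0.7167, -1.8672)
|BD| = 7.9394
circle(B,5.00) ∩ circle(D,4.00): a=4.5365, h=2.1024
  candidates: C₊=(3.1981,1.2432) cross=16.692; C₋=(4.1870,-2.8437) cross=-16.692
  mode - wants cross < 0 → take C=(4.1870,-2.8437) (cross=-16.692)
ex = (C−B)/|BC| = (0.9807,-0.1953); ey = (0.1953,0.9807)
P = B + -3.23·ex + -2.15·ey = (-4.3045,-3.3449)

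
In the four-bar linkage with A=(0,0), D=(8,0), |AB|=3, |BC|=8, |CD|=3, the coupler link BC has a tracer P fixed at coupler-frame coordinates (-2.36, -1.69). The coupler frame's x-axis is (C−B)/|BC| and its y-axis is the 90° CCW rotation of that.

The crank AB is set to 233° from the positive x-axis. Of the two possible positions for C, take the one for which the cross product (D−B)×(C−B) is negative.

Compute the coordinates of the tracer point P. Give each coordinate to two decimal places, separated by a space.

A=(0,0), D=(8.00,0)
B = A + 3.00·(cos233°, sin233°) = (-1.8054, -2.3959)
|BD| = 10.0939
circle(B,8.00) ∩ circle(D,3.00): a=7.7714, h=1.8989
  candidates: C₊=(5.2931,1.2933) cross=19.167; C₋=(6.1946,-2.3959) cross=-19.167
  mode - wants cross < 0 → take C=(6.1946,-2.3959) (cross=-19.167)
ex = (C−B)/|BC| = (1.0000,-0.0000); ey = (0.0000,1.0000)
P = B + -2.36·ex + -1.69·ey = (-4.1654,-4.0859)

-4.17 -4.09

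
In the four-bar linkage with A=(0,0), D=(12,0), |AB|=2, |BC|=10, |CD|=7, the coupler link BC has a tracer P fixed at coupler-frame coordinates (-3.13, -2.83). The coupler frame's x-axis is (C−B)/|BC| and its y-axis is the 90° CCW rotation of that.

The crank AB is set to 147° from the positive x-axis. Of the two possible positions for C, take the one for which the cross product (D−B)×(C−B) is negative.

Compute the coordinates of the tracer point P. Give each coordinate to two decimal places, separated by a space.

-5.85 0.48

A=(0,0), D=(12.00,0)
B = A + 2.00·(cos147°, sin147°) = (-1.6773, 1.0893)
|BD| = 13.7206
circle(B,10.00) ∩ circle(D,7.00): a=8.7188, h=4.8971
  candidates: C₊=(7.4028,5.2788) cross=67.192; C₋=(6.6252,-4.4846) cross=-67.192
  mode - wants cross < 0 → take C=(6.6252,-4.4846) (cross=-67.192)
ex = (C−B)/|BC| = (0.8303,-0.5574); ey = (0.5574,0.8303)
P = B + -3.13·ex + -2.83·ey = (-5.8534,0.4843)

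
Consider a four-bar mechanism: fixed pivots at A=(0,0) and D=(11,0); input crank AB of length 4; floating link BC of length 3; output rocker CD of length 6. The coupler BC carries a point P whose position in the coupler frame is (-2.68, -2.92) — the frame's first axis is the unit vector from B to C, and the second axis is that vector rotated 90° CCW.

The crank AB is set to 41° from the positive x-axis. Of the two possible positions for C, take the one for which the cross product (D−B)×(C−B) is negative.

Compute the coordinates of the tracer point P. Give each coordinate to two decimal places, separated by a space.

-0.94 2.69

A=(0,0), D=(11.00,0)
B = A + 4.00·(cos41°, sin41°) = (3.0188, 2.6242)
|BD| = 8.4015
circle(B,3.00) ∩ circle(D,6.00): a=2.5939, h=1.5072
  candidates: C₊=(5.9537,3.2458) cross=12.663; C₋=(5.0122,0.3822) cross=-12.663
  mode - wants cross < 0 → take C=(5.0122,0.3822) (cross=-12.663)
ex = (C−B)/|BC| = (0.6644,-0.7473); ey = (0.7473,0.6644)
P = B + -2.68·ex + -2.92·ey = (-0.9441,2.6869)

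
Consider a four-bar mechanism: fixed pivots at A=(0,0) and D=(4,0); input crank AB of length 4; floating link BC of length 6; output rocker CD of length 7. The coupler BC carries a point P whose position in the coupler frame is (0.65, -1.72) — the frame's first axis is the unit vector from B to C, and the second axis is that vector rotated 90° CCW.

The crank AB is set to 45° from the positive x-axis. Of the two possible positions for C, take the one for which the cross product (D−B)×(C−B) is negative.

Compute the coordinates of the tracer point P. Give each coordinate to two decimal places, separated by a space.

A=(0,0), D=(4.00,0)
B = A + 4.00·(cos45°, sin45°) = (2.8284, 2.8284)
|BD| = 3.0615
circle(B,6.00) ∩ circle(D,7.00): a=-0.5924, h=5.9707
  candidates: C₊=(8.1179,5.6606) cross=18.279; C₋=(-2.9145,1.0909) cross=-18.279
  mode - wants cross < 0 → take C=(-2.9145,1.0909) (cross=-18.279)
ex = (C−B)/|BC| = (-0.9572,-0.2896); ey = (0.2896,-0.9572)
P = B + 0.65·ex + -1.72·ey = (1.7082,4.2865)

1.71 4.29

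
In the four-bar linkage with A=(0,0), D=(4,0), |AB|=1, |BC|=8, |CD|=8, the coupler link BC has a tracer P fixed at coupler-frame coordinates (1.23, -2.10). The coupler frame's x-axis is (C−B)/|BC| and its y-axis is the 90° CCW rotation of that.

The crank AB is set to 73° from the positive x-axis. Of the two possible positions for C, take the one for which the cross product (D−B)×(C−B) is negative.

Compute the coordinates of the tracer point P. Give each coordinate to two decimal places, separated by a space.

-1.82 -0.25

A=(0,0), D=(4.00,0)
B = A + 1.00·(cos73°, sin73°) = (0.2924, 0.9563)
|BD| = 3.8290
circle(B,8.00) ∩ circle(D,8.00): a=1.9145, h=7.7675
  candidates: C₊=(4.0862,7.9995) cross=29.742; C₋=(0.2062,-7.0432) cross=-29.742
  mode - wants cross < 0 → take C=(0.2062,-7.0432) (cross=-29.742)
ex = (C−B)/|BC| = (-0.0108,-0.9999); ey = (0.9999,-0.0108)
P = B + 1.23·ex + -2.10·ey = (-1.8208,-0.2510)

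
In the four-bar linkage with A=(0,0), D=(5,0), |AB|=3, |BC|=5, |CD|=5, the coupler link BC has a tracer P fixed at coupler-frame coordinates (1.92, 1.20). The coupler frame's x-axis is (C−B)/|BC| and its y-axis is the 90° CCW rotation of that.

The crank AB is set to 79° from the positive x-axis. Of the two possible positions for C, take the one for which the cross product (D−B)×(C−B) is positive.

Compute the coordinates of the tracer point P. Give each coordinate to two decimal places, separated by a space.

A=(0,0), D=(5.00,0)
B = A + 3.00·(cos79°, sin79°) = (0.5724, 2.9449)
|BD| = 5.3175
circle(B,5.00) ∩ circle(D,5.00): a=2.6587, h=4.2345
  candidates: C₊=(5.1313,4.9983) cross=22.517; C₋=(0.4411,-2.0534) cross=-22.517
  mode + wants cross > 0 → take C=(5.1313,4.9983) (cross=22.517)
ex = (C−B)/|BC| = (0.9118,0.4107); ey = (-0.4107,0.9118)
P = B + 1.92·ex + 1.20·ey = (1.8302,4.8275)

1.83 4.83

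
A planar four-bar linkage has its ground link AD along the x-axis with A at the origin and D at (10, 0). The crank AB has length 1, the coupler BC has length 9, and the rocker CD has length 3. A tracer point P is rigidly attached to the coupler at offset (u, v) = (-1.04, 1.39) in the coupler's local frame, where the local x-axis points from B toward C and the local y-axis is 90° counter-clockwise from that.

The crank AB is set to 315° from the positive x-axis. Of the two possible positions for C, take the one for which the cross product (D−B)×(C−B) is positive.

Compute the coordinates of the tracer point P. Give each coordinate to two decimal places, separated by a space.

-0.79 0.16

A=(0,0), D=(10.00,0)
B = A + 1.00·(cos315°, sin315°) = (0.7071, -0.7071)
|BD| = 9.3198
circle(B,9.00) ∩ circle(D,3.00): a=8.5226, h=2.8922
  candidates: C₊=(8.9857,2.8233) cross=26.954; C₋=(9.4246,-2.9443) cross=-26.954
  mode + wants cross > 0 → take C=(8.9857,2.8233) (cross=26.954)
ex = (C−B)/|BC| = (0.9198,0.3923); ey = (-0.3923,0.9198)
P = B + -1.04·ex + 1.39·ey = (-0.7948,0.1635)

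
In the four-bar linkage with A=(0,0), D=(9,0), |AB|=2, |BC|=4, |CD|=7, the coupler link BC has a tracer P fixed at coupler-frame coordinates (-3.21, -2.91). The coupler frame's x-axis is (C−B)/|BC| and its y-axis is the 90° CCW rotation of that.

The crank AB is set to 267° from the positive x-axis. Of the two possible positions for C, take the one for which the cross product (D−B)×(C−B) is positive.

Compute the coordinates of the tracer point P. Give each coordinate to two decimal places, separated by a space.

0.52 -6.28

A=(0,0), D=(9.00,0)
B = A + 2.00·(cos267°, sin267°) = (-0.1047, -1.9973)
|BD| = 9.3212
circle(B,4.00) ∩ circle(D,7.00): a=2.8904, h=2.7650
  candidates: C₊=(2.1261,1.3229) cross=25.773; C₋=(3.3111,-4.0788) cross=-25.773
  mode + wants cross > 0 → take C=(2.1261,1.3229) (cross=25.773)
ex = (C−B)/|BC| = (0.5577,0.8300); ey = (-0.8300,0.5577)
P = B + -3.21·ex + -2.91·ey = (0.5205,-6.2846)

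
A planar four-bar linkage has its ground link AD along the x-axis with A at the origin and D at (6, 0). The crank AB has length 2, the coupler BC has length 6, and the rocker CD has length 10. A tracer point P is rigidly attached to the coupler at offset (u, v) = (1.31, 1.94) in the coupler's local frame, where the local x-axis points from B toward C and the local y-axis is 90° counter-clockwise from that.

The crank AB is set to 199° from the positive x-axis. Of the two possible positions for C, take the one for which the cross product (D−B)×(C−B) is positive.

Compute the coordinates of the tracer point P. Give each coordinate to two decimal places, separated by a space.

A=(0,0), D=(6.00,0)
B = A + 2.00·(cos199°, sin199°) = (-1.8910, -0.6511)
|BD| = 7.9179
circle(B,6.00) ∩ circle(D,10.00): a=-0.0826, h=5.9994
  candidates: C₊=(-2.4667,5.3212) cross=47.503; C₋=(-1.4800,-6.6370) cross=-47.503
  mode + wants cross > 0 → take C=(-2.4667,5.3212) (cross=47.503)
ex = (C−B)/|BC| = (-0.0959,0.9954); ey = (-0.9954,-0.0959)
P = B + 1.31·ex + 1.94·ey = (-3.9478,0.4667)

-3.95 0.47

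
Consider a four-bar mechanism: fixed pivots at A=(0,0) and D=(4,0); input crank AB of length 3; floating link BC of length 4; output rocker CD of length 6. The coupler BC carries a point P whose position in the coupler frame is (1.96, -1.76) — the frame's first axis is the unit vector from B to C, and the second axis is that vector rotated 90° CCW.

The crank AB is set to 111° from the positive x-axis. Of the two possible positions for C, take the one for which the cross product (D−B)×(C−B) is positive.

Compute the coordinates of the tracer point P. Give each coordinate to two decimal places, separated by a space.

A=(0,0), D=(4.00,0)
B = A + 3.00·(cos111°, sin111°) = (-1.0751, 2.8007)
|BD| = 5.7966
circle(B,4.00) ∩ circle(D,6.00): a=1.1732, h=3.8241
  candidates: C₊=(1.7997,5.5820) cross=22.167; C₋=(-1.8956,-1.1142) cross=-22.167
  mode + wants cross > 0 → take C=(1.7997,5.5820) (cross=22.167)
ex = (C−B)/|BC| = (0.7187,0.6953); ey = (-0.6953,0.7187)
P = B + 1.96·ex + -1.76·ey = (1.5573,2.8986)

1.56 2.90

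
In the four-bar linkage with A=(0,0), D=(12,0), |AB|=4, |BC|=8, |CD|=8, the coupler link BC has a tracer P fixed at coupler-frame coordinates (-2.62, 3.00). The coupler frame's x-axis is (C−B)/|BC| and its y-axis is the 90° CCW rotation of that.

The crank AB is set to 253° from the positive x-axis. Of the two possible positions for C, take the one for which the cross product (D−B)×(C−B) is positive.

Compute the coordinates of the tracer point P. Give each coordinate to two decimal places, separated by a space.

A=(0,0), D=(12.00,0)
B = A + 4.00·(cos253°, sin253°) = (-1.1695, -3.8252)
|BD| = 13.7138
circle(B,8.00) ∩ circle(D,8.00): a=6.8569, h=4.1211
  candidates: C₊=(4.2658,2.0449) cross=56.515; C₋=(6.5648,-5.8701) cross=-56.515
  mode + wants cross > 0 → take C=(4.2658,2.0449) (cross=56.515)
ex = (C−B)/|BC| = (0.6794,0.7338); ey = (-0.7338,0.6794)
P = B + -2.62·ex + 3.00·ey = (-5.1508,-3.7095)

-5.15 -3.71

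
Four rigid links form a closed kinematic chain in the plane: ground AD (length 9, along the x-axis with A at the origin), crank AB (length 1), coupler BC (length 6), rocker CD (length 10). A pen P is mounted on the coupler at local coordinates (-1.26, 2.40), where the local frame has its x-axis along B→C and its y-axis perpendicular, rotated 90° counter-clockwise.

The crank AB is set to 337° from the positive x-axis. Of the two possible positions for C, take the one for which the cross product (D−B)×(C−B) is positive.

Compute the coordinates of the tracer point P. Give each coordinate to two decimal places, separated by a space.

A=(0,0), D=(9.00,0)
B = A + 1.00·(cos337°, sin337°) = (0.9205, -0.3907)
|BD| = 8.0889
circle(B,6.00) ∩ circle(D,10.00): a=0.0884, h=5.9993
  candidates: C₊=(0.7191,5.6059) cross=48.528; C₋=(1.2986,-6.3788) cross=-48.528
  mode + wants cross > 0 → take C=(0.7191,5.6059) (cross=48.528)
ex = (C−B)/|BC| = (-0.0336,0.9994); ey = (-0.9994,-0.0336)
P = B + -1.26·ex + 2.40·ey = (-1.4358,-1.7306)

-1.44 -1.73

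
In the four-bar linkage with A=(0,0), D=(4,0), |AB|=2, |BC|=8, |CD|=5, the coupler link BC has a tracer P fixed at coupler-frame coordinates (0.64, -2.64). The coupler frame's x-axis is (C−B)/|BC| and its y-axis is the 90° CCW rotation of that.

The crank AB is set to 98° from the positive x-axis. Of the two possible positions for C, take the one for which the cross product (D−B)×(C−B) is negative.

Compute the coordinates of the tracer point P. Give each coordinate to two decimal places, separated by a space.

A=(0,0), D=(4.00,0)
B = A + 2.00·(cos98°, sin98°) = (-0.2783, 1.9805)
|BD| = 4.7145
circle(B,8.00) ∩ circle(D,5.00): a=6.4934, h=4.6729
  candidates: C₊=(7.5773,3.4932) cross=22.030; C₋=(3.6513,-4.9878) cross=-22.030
  mode - wants cross < 0 → take C=(3.6513,-4.9878) (cross=-22.030)
ex = (C−B)/|BC| = (0.4912,-0.8710); ey = (0.8710,0.4912)
P = B + 0.64·ex + -2.64·ey = (-2.2635,0.1263)

-2.26 0.13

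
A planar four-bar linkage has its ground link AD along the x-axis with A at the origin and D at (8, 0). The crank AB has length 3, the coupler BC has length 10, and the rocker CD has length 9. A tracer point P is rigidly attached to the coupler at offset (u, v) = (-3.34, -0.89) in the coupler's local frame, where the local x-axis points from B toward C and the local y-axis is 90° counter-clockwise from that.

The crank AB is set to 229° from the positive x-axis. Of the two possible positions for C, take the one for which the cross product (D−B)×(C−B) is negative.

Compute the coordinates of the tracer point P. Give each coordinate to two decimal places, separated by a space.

A=(0,0), D=(8.00,0)
B = A + 3.00·(cos229°, sin229°) = (-1.9682, -2.2641)
|BD| = 10.2221
circle(B,10.00) ∩ circle(D,9.00): a=6.0404, h=7.9695
  candidates: C₊=(2.1570,6.8454) cross=81.465; C₋=(5.6874,-8.6978) cross=-81.465
  mode - wants cross < 0 → take C=(5.6874,-8.6978) (cross=-81.465)
ex = (C−B)/|BC| = (0.7656,-0.6434); ey = (0.6434,0.7656)
P = B + -3.34·ex + -0.89·ey = (-5.0977,-0.7966)

-5.10 -0.80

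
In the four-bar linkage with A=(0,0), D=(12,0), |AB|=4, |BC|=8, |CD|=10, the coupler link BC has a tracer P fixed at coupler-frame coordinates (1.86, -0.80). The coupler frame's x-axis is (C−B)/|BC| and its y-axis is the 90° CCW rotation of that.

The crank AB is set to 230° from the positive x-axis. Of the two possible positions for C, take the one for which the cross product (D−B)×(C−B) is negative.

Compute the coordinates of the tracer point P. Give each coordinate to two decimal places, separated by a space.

A=(0,0), D=(12.00,0)
B = A + 4.00·(cos230°, sin230°) = (-2.5712, -3.0642)
|BD| = 14.8898
circle(B,8.00) ∩ circle(D,10.00): a=6.2360, h=5.0112
  candidates: C₊=(2.5002,3.1230) cross=74.615; C₋=(4.5627,-6.6848) cross=-74.615
  mode - wants cross < 0 → take C=(4.5627,-6.6848) (cross=-74.615)
ex = (C−B)/|BC| = (0.8917,-0.4526); ey = (0.4526,0.8917)
P = B + 1.86·ex + -0.80·ey = (-1.2746,-4.6193)

-1.27 -4.62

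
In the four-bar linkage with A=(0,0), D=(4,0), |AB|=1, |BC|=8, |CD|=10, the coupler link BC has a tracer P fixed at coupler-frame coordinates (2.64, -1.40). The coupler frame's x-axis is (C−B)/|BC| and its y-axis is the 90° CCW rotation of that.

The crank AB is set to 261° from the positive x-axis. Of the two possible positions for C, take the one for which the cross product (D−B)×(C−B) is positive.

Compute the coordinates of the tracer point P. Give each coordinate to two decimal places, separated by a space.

A=(0,0), D=(4.00,0)
B = A + 1.00·(cos261°, sin261°) = (-0.1564, -0.9877)
|BD| = 4.2722
circle(B,8.00) ∩ circle(D,10.00): a=-2.0772, h=7.7256
  candidates: C₊=(-3.9635,6.0484) cross=33.005; C₋=(-0.3913,-8.9842) cross=-33.005
  mode + wants cross > 0 → take C=(-3.9635,6.0484) (cross=33.005)
ex = (C−B)/|BC| = (-0.4759,0.8795); ey = (-0.8795,-0.4759)
P = B + 2.64·ex + -1.40·ey = (-0.1814,2.0005)

-0.18 2.00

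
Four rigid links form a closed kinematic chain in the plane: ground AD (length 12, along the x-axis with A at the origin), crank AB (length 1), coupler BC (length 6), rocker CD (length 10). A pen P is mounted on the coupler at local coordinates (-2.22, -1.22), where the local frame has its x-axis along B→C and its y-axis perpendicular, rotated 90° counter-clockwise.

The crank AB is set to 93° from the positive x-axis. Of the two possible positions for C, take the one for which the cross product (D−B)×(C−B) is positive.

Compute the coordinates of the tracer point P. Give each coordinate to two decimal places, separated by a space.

-0.51 -1.49

A=(0,0), D=(12.00,0)
B = A + 1.00·(cos93°, sin93°) = (-0.0523, 0.9986)
|BD| = 12.0936
circle(B,6.00) ∩ circle(D,10.00): a=3.4008, h=4.9431
  candidates: C₊=(3.7450,5.6441) cross=59.780; C₋=(2.9287,-4.2084) cross=-59.780
  mode + wants cross > 0 → take C=(3.7450,5.6441) (cross=59.780)
ex = (C−B)/|BC| = (0.6329,0.7742); ey = (-0.7742,0.6329)
P = B + -2.22·ex + -1.22·ey = (-0.5128,-1.4923)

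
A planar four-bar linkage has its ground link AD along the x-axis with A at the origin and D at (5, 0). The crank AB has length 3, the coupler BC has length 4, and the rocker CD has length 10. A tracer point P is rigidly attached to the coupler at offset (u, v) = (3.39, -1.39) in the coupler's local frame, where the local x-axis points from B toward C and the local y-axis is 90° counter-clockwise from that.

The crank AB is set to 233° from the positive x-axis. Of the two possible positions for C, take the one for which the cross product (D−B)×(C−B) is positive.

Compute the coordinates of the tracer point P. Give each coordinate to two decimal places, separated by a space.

-3.68 0.75

A=(0,0), D=(5.00,0)
B = A + 3.00·(cos233°, sin233°) = (-1.8054, -2.3959)
|BD| = 7.2149
circle(B,4.00) ∩ circle(D,10.00): a=-2.2139, h=3.3315
  candidates: C₊=(-5.0000,0.0113) cross=24.036; C₋=(-2.7874,-6.2735) cross=-24.036
  mode + wants cross > 0 → take C=(-5.0000,0.0113) (cross=24.036)
ex = (C−B)/|BC| = (-0.7986,0.6018); ey = (-0.6018,-0.7986)
P = B + 3.39·ex + -1.39·ey = (-3.6763,0.7543)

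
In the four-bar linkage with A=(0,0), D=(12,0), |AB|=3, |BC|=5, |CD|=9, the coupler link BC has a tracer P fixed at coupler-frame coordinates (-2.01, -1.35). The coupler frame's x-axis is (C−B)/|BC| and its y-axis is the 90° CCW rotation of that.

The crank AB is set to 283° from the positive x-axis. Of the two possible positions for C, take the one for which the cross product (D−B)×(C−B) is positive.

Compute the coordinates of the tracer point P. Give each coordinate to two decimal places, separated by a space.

A=(0,0), D=(12.00,0)
B = A + 3.00·(cos283°, sin283°) = (0.6749, -2.9231)
|BD| = 11.6963
circle(B,5.00) ∩ circle(D,9.00): a=3.4542, h=3.6150
  candidates: C₊=(3.1160,1.4405) cross=42.282; C₋=(4.9229,-5.5601) cross=-42.282
  mode + wants cross > 0 → take C=(3.1160,1.4405) (cross=42.282)
ex = (C−B)/|BC| = (0.4882,0.8727); ey = (-0.8727,0.4882)
P = B + -2.01·ex + -1.35·ey = (0.8717,-5.3364)

0.87 -5.34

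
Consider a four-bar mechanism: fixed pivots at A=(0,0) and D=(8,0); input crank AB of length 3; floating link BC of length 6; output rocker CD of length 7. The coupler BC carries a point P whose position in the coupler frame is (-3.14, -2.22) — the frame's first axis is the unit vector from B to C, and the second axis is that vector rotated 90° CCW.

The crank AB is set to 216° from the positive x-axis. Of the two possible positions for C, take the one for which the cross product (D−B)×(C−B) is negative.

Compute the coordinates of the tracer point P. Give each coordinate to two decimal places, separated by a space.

A=(0,0), D=(8.00,0)
B = A + 3.00·(cos216°, sin216°) = (-2.4271, -1.7634)
|BD| = 10.5751
circle(B,6.00) ∩ circle(D,7.00): a=4.6729, h=3.7635
  candidates: C₊=(1.5529,2.7267) cross=39.799; C₋=(2.8080,-4.6950) cross=-39.799
  mode - wants cross < 0 → take C=(2.8080,-4.6950) (cross=-39.799)
ex = (C−B)/|BC| = (0.8725,-0.4886); ey = (0.4886,0.8725)
P = B + -3.14·ex + -2.22·ey = (-6.2514,-2.1661)

-6.25 -2.17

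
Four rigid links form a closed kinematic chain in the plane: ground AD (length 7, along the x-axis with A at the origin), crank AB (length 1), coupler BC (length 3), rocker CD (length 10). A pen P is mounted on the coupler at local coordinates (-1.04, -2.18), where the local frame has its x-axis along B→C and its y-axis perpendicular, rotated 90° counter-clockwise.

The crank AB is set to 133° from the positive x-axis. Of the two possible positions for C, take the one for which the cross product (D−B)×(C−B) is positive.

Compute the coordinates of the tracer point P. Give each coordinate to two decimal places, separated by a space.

1.68 1.23

A=(0,0), D=(7.00,0)
B = A + 1.00·(cos133°, sin133°) = (-0.6820, 0.7314)
|BD| = 7.7167
circle(B,3.00) ∩ circle(D,10.00): a=-2.0379, h=2.2016
  candidates: C₊=(-2.5021,3.1162) cross=16.989; C₋=(-2.9194,-1.2672) cross=-16.989
  mode + wants cross > 0 → take C=(-2.5021,3.1162) (cross=16.989)
ex = (C−B)/|BC| = (-0.6067,0.7949); ey = (-0.7949,-0.6067)
P = B + -1.04·ex + -2.18·ey = (1.6819,1.2272)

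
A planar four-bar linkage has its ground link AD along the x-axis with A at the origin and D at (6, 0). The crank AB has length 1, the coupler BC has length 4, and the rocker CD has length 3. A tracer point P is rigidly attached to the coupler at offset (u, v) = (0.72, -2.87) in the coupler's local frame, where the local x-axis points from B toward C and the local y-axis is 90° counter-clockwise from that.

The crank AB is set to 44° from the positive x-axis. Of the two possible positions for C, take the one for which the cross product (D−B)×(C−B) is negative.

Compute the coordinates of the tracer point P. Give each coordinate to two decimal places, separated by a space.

-0.64 -1.93

A=(0,0), D=(6.00,0)
B = A + 1.00·(cos44°, sin44°) = (0.7193, 0.6947)
|BD| = 5.3262
circle(B,4.00) ∩ circle(D,3.00): a=3.3202, h=2.2307
  candidates: C₊=(4.3021,2.4733) cross=11.881; C₋=(3.7202,-1.9501) cross=-11.881
  mode - wants cross < 0 → take C=(3.7202,-1.9501) (cross=-11.881)
ex = (C−B)/|BC| = (0.7502,-0.6612); ey = (0.6612,0.7502)
P = B + 0.72·ex + -2.87·ey = (-0.6381,-1.9345)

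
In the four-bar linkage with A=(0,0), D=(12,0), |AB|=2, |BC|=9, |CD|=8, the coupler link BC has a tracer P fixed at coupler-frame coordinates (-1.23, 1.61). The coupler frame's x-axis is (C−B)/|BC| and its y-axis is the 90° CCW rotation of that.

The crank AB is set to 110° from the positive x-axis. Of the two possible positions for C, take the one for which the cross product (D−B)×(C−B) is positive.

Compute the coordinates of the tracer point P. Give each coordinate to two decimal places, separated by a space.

A=(0,0), D=(12.00,0)
B = A + 2.00·(cos110°, sin110°) = (-0.6840, 1.8794)
|BD| = 12.8225
circle(B,9.00) ∩ circle(D,8.00): a=7.0742, h=5.5638
  candidates: C₊=(7.1292,6.3463) cross=71.342; C₋=(5.4982,-4.6612) cross=-71.342
  mode + wants cross > 0 → take C=(7.1292,6.3463) (cross=71.342)
ex = (C−B)/|BC| = (0.8681,0.4963); ey = (-0.4963,0.8681)
P = B + -1.23·ex + 1.61·ey = (-2.5509,2.6666)

-2.55 2.67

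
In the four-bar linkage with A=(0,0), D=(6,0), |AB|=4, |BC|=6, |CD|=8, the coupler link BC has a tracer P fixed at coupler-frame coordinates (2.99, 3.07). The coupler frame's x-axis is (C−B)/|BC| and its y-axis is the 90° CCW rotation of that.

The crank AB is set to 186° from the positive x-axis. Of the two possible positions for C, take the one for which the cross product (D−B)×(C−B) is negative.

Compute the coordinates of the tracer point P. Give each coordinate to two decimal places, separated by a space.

A=(0,0), D=(6.00,0)
B = A + 4.00·(cos186°, sin186°) = (-3.9781, -0.4181)
|BD| = 9.9868
circle(B,6.00) ∩ circle(D,8.00): a=3.5916, h=4.8063
  candidates: C₊=(-0.5909,4.5343) cross=48.000; C₋=(-0.1884,-5.0698) cross=-48.000
  mode - wants cross < 0 → take C=(-0.1884,-5.0698) (cross=-48.000)
ex = (C−B)/|BC| = (0.6316,-0.7753); ey = (0.7753,0.6316)
P = B + 2.99·ex + 3.07·ey = (0.2906,-0.7972)

0.29 -0.80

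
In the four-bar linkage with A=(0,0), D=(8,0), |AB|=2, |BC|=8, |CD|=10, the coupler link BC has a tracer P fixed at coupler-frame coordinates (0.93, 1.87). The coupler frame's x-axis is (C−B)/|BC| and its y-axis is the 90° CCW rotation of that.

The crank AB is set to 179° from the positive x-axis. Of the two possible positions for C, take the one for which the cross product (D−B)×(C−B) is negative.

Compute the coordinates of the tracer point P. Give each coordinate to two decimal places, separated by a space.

A=(0,0), D=(8.00,0)
B = A + 2.00·(cos179°, sin179°) = (-1.9997, 0.0349)
|BD| = 9.9998
circle(B,8.00) ∩ circle(D,10.00): a=3.1998, h=7.3322
  candidates: C₊=(1.2257,7.3559) cross=73.320; C₋=(1.1745,-7.3084) cross=-73.320
  mode - wants cross < 0 → take C=(1.1745,-7.3084) (cross=-73.320)
ex = (C−B)/|BC| = (0.3968,-0.9179); ey = (0.9179,0.3968)
P = B + 0.93·ex + 1.87·ey = (0.0858,-0.0768)

0.09 -0.08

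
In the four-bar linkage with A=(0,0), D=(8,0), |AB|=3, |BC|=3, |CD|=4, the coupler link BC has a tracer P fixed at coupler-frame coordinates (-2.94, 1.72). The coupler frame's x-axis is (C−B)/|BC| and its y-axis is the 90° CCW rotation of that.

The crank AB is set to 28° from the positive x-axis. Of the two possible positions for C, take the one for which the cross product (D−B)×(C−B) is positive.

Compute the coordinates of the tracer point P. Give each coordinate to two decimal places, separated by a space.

-0.76 1.43

A=(0,0), D=(8.00,0)
B = A + 3.00·(cos28°, sin28°) = (2.6488, 1.4084)
|BD| = 5.5334
circle(B,3.00) ∩ circle(D,4.00): a=2.1342, h=2.1084
  candidates: C₊=(5.2494,2.9041) cross=11.667; C₋=(4.1761,-1.1737) cross=-11.667
  mode + wants cross > 0 → take C=(5.2494,2.9041) (cross=11.667)
ex = (C−B)/|BC| = (0.8668,0.4986); ey = (-0.4986,0.8668)
P = B + -2.94·ex + 1.72·ey = (-0.7572,1.4336)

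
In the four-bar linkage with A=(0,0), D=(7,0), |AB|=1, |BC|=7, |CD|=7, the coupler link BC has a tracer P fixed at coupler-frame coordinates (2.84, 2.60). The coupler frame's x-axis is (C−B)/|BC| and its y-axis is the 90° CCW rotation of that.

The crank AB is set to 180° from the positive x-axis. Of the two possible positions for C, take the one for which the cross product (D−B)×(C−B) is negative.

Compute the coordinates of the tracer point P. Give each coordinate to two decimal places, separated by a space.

2.76 -0.84

A=(0,0), D=(7.00,0)
B = A + 1.00·(cos180°, sin180°) = (-1.0000, 0.0000)
|BD| = 8.0000
circle(B,7.00) ∩ circle(D,7.00): a=4.0000, h=5.7446
  candidates: C₊=(3.0000,5.7446) cross=45.957; C₋=(3.0000,-5.7446) cross=-45.957
  mode - wants cross < 0 → take C=(3.0000,-5.7446) (cross=-45.957)
ex = (C−B)/|BC| = (0.5714,-0.8207); ey = (0.8207,0.5714)
P = B + 2.84·ex + 2.60·ey = (2.7566,-0.8449)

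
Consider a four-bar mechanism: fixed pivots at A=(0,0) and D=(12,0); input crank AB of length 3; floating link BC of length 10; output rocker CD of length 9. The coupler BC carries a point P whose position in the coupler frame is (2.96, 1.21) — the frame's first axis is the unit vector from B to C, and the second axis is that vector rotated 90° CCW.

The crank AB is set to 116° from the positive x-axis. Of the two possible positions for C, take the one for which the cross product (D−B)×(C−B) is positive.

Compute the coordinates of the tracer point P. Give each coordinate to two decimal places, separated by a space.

0.64 5.23

A=(0,0), D=(12.00,0)
B = A + 3.00·(cos116°, sin116°) = (-1.3151, 2.6964)
|BD| = 13.5854
circle(B,10.00) ∩ circle(D,9.00): a=7.4920, h=6.6235
  candidates: C₊=(7.3424,7.7011) cross=89.982; C₋=(4.7132,-5.2823) cross=-89.982
  mode + wants cross > 0 → take C=(7.3424,7.7011) (cross=89.982)
ex = (C−B)/|BC| = (0.8658,0.5005); ey = (-0.5005,0.8658)
P = B + 2.96·ex + 1.21·ey = (0.6419,5.2253)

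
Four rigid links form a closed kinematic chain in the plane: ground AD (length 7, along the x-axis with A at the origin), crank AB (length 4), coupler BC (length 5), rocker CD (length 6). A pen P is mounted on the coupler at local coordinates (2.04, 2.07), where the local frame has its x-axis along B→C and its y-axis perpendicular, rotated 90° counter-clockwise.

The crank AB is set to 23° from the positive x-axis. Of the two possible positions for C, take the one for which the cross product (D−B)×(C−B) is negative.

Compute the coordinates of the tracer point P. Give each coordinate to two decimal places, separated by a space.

A=(0,0), D=(7.00,0)
B = A + 4.00·(cos23°, sin23°) = (3.6820, 1.5629)
|BD| = 3.6677
circle(B,5.00) ∩ circle(D,6.00): a=0.3342, h=4.9888
  candidates: C₊=(6.1103,5.9337) cross=18.297; C₋=(1.8585,-3.0927) cross=-18.297
  mode - wants cross < 0 → take C=(1.8585,-3.0927) (cross=-18.297)
ex = (C−B)/|BC| = (-0.3647,-0.9311); ey = (0.9311,-0.3647)
P = B + 2.04·ex + 2.07·ey = (4.8654,-1.0915)

4.87 -1.09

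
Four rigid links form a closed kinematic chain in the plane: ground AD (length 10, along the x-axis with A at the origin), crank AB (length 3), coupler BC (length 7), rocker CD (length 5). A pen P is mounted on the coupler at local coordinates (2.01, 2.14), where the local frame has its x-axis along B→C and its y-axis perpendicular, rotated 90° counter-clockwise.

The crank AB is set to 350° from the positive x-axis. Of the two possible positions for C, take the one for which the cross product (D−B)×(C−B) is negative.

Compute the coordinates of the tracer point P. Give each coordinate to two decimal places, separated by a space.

A=(0,0), D=(10.00,0)
B = A + 3.00·(cos350°, sin350°) = (2.9544, -0.5209)
|BD| = 7.0648
circle(B,7.00) ∩ circle(D,5.00): a=5.2310, h=4.6516
  candidates: C₊=(7.8282,4.5037) cross=32.862; C₋=(8.5141,-4.7741) cross=-32.862
  mode - wants cross < 0 → take C=(8.5141,-4.7741) (cross=-32.862)
ex = (C−B)/|BC| = (0.7942,-0.6076); ey = (0.6076,0.7942)
P = B + 2.01·ex + 2.14·ey = (5.8511,-0.0425)

5.85 -0.04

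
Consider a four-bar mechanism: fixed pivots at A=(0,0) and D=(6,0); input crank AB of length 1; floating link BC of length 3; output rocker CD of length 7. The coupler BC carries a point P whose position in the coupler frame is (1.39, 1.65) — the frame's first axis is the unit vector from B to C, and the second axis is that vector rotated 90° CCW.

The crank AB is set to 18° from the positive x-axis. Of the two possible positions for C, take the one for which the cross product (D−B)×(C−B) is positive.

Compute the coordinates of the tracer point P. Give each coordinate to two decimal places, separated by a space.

A=(0,0), D=(6.00,0)
B = A + 1.00·(cos18°, sin18°) = (0.9511, 0.3090)
|BD| = 5.0584
circle(B,3.00) ∩ circle(D,7.00): a=-1.4246, h=2.6402
  candidates: C₊=(-0.3096,3.0313) cross=13.355; C₋=(-0.6322,-2.2392) cross=-13.355
  mode + wants cross > 0 → take C=(-0.3096,3.0313) (cross=13.355)
ex = (C−B)/|BC| = (-0.4202,0.9074); ey = (-0.9074,-0.4202)
P = B + 1.39·ex + 1.65·ey = (-1.1303,0.8770)

-1.13 0.88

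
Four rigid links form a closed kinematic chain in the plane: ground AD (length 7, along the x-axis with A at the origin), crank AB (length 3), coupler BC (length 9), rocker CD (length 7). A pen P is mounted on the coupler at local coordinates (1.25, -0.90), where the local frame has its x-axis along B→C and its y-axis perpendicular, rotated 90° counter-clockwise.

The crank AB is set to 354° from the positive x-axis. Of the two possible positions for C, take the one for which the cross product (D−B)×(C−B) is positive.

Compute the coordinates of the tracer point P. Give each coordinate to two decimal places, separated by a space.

4.46 0.14

A=(0,0), D=(7.00,0)
B = A + 3.00·(cos354°, sin354°) = (2.9836, -0.3136)
|BD| = 4.0287
circle(B,9.00) ∩ circle(D,7.00): a=5.9859, h=6.7208
  candidates: C₊=(8.4281,6.8528) cross=27.076; C₋=(9.4744,-6.5481) cross=-27.076
  mode + wants cross > 0 → take C=(8.4281,6.8528) (cross=27.076)
ex = (C−B)/|BC| = (0.6050,0.7963); ey = (-0.7963,0.6050)
P = B + 1.25·ex + -0.90·ey = (4.4564,0.1373)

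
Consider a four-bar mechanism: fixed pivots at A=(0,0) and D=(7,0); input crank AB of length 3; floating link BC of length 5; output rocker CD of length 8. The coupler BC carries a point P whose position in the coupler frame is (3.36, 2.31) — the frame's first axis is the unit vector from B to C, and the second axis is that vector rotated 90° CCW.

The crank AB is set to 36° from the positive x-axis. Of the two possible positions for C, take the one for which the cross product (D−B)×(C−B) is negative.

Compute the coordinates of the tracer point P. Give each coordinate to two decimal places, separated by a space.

2.12 -2.30

A=(0,0), D=(7.00,0)
B = A + 3.00·(cos36°, sin36°) = (2.4271, 1.7634)
|BD| = 4.9012
circle(B,5.00) ∩ circle(D,8.00): a=-1.5281, h=4.7608
  candidates: C₊=(2.7141,6.7551) cross=23.333; C₋=(-0.7116,-2.1288) cross=-23.333
  mode - wants cross < 0 → take C=(-0.7116,-2.1288) (cross=-23.333)
ex = (C−B)/|BC| = (-0.6277,-0.7784); ey = (0.7784,-0.6277)
P = B + 3.36·ex + 2.31·ey = (2.1161,-2.3022)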